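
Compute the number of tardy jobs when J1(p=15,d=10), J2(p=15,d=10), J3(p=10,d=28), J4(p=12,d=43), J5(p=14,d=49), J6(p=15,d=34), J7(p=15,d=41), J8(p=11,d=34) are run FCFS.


Completion vs due date:
  J1: C=15, d=10 → TARDY
  J2: C=30, d=10 → TARDY
  J3: C=40, d=28 → TARDY
  J4: C=52, d=43 → TARDY
  J5: C=66, d=49 → TARDY
  J6: C=81, d=34 → TARDY
  J7: C=96, d=41 → TARDY
  J8: C=107, d=34 → TARDY
Tardy jobs: J1, J2, J3, J4, J5, J6, J7, J8
Count = 8


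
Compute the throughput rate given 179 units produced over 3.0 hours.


Throughput = units / time
= 179 / 3.0
= 59.7 units/hour


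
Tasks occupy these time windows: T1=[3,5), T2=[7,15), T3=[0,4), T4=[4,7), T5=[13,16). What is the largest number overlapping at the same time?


Check each time point for overlaps:
  t=3: 2 tasks active (T1, T3)
Max concurrent = 2


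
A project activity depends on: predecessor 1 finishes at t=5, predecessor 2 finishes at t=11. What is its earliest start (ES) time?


ES = max of all predecessor completion times
Predecessors: [5, 11]
ES = max(5, 11)
= 11


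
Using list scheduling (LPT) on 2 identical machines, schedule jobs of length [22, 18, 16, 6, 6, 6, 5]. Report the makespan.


Jobs (LPT sorted): [22, 18, 16, 6, 6, 6, 5]
Machines: 2
  J=22 → Machine 1 (load: 0+22=22)
  J=18 → Machine 2 (load: 0+18=18)
  J=16 → Machine 2 (load: 18+16=34)
  J=6 → Machine 1 (load: 22+6=28)
  J=6 → Machine 1 (load: 28+6=34)
  J=6 → Machine 1 (load: 34+6=40)
  J=5 → Machine 2 (load: 34+5=39)
Machine loads: [40, 39]
Makespan = max = 40 time units


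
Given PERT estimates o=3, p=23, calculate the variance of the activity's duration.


σ² = ((p - o) / 6)² = (p - o)² / 36
= (23 - 3)² / 36
= 20² / 36
= 400 / 36
= 11.1111


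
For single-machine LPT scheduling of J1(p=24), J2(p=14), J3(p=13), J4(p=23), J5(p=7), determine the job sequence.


LPT: sort by longest processing time first
  J1: p=24
  J4: p=23
  J2: p=14
  J3: p=13
  J5: p=7
Order: J1 → J4 → J2 → J3 → J5


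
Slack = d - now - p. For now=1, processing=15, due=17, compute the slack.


Slack = due - current_time - processing
= 17 - 1 - 15
= 1


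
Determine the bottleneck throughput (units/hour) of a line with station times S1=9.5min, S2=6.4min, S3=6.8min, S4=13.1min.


Bottleneck = longest station time
Station times: [9.5, 6.4, 6.8, 13.1]
Max = 13.1 min
Rate = 60 / 13.1
= 4.58 units/hour (bottleneck: 13.1min)


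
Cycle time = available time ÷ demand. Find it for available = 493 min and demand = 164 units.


Cycle time = available time / demand
= 493 / 164
= 3.01 min/unit


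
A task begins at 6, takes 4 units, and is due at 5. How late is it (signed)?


Completion = 6 + 4 = 10
Lateness = C - d = 10 - 5
= 5


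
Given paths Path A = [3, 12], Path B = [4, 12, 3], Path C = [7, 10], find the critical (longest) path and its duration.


Path A: 3 + 12 = 15
Path B: 4 + 12 + 3 = 19
Path C: 7 + 10 = 17
Critical path = longest = max(15, 19, 17)
= 19 (Path B)


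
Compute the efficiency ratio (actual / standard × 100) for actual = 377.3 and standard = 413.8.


Efficiency = (actual / standard) × 100
= (377.3 / 413.8) × 100
= 91.2%


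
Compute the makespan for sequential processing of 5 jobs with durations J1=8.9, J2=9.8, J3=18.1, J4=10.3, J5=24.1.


Sequential makespan: sum all processing times
= 8.9 + 9.8 + 18.1 + 10.3 + 24.1
= 71.2 time units


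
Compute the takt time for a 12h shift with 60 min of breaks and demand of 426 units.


Available = 12×60 - 60 = 660 min
Takt time = 660 / 426
= 1.55 min/unit


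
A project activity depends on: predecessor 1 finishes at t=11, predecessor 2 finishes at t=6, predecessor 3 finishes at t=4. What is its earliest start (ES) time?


ES = max of all predecessor completion times
Predecessors: [11, 6, 4]
ES = max(11, 6, 4)
= 11


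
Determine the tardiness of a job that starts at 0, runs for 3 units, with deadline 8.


Completion = start + processing = 0 + 3 = 3
Tardiness = max(0, C - d) = max(0, 3 - 8)
= max(0, -5)
= 0


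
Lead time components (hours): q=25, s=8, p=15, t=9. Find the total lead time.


Lead time = queue + setup + processing + transit
= 25 + 8 + 15 + 9
= 57 hours


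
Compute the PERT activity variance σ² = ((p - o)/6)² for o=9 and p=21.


σ² = ((p - o) / 6)² = (p - o)² / 36
= (21 - 9)² / 36
= 12² / 36
= 144 / 36
= 4.0000


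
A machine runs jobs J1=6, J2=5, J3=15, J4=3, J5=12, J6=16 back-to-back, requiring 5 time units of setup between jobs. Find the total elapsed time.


Makespan = Σ processing + (n-1) × setup
= (6 + 5 + 15 + 3 + 12 + 16) + (6-1)×5
= 57 + 25
= 82 time units


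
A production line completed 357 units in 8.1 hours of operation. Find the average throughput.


Throughput = units / time
= 357 / 8.1
= 44.1 units/hour


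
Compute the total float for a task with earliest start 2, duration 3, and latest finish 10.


EF = ES + duration = 2 + 3 = 5
LS = LF - duration = 10 - 3 = 7
Total Float = LF - EF = 10 - 5
(or LS - ES = 7 - 2)
= 5


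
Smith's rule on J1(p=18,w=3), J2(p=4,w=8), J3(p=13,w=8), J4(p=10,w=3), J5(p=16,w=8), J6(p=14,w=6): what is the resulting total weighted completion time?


WSPT order (by p/w): J2 → J3 → J5 → J6 → J4 → J1
  J2: C=4, w·C=8×4=32
  J3: C=17, w·C=8×17=136
  J5: C=33, w·C=8×33=264
  J6: C=47, w·C=6×47=282
  J4: C=57, w·C=3×57=171
  J1: C=75, w·C=3×75=225
Σ w·C = 1110
= 1110


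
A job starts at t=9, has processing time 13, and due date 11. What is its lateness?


Completion = 9 + 13 = 22
Lateness = C - d = 22 - 11
= 11


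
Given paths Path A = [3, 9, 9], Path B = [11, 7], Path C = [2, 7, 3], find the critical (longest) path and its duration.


Path A: 3 + 9 + 9 = 21
Path B: 11 + 7 = 18
Path C: 2 + 7 + 3 = 12
Critical path = longest = max(21, 18, 12)
= 21 (Path A)


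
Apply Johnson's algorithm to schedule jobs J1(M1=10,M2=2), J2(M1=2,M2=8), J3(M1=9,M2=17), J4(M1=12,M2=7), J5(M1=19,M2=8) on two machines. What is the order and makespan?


Johnson's rule:
Group 1 (M1≤M2, sort by M1): ['J2', 'J3']
Group 2 (M1>M2, sort desc M2): ['J5', 'J4', 'J1']
Sequence: J2 → J3 → J5 → J4 → J1
Makespan calculation:
  J2: M1 done=2, M2 done=10
  J3: M1 done=11, M2 done=28
  J5: M1 done=30, M2 done=38
  J4: M1 done=42, M2 done=49
  J1: M1 done=52, M2 done=54
= Sequence: J2 → J3 → J5 → J4 → J1, Makespan: 54


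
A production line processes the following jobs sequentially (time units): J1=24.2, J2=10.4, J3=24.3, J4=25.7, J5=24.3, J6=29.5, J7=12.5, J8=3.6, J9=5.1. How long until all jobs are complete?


Sequential makespan: sum all processing times
= 24.2 + 10.4 + 24.3 + 25.7 + 24.3 + 29.5 + 12.5 + 3.6 + 5.1
= 159.6 time units


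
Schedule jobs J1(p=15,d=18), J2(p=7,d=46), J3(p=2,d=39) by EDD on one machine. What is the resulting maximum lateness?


EDD order: J1 → J3 → J2
Completion and lateness:
  J1: C=15, d=18, L=15-18=-3
  J3: C=17, d=39, L=17-39=-22
  J2: C=24, d=46, L=24-46=-22
Lmax = max(-3, -22, -22)
= -3


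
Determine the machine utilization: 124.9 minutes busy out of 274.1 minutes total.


Utilization = busy / total × 100
= 124.9 / 274.1 × 100
= 45.6%


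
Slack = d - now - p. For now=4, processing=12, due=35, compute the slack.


Slack = due - current_time - processing
= 35 - 4 - 12
= 19


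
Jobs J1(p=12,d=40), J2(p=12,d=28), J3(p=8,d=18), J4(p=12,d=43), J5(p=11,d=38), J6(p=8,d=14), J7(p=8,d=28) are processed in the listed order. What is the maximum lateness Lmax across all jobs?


Lateness per job (L = C - d):
  J1: C=12, d=40, L=-28
  J2: C=24, d=28, L=-4
  J3: C=32, d=18, L=14
  J4: C=44, d=43, L=1
  J5: C=55, d=38, L=17
  J6: C=63, d=14, L=49
  J7: C=71, d=28, L=43
Lmax = max(-28, -4, 14, 1, 17, 49, 43)
= 49


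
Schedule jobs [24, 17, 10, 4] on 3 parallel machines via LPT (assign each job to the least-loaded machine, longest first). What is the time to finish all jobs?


Jobs (LPT sorted): [24, 17, 10, 4]
Machines: 3
  J=24 → Machine 1 (load: 0+24=24)
  J=17 → Machine 2 (load: 0+17=17)
  J=10 → Machine 3 (load: 0+10=10)
  J=4 → Machine 3 (load: 10+4=14)
Machine loads: [24, 17, 14]
Makespan = max = 24 time units


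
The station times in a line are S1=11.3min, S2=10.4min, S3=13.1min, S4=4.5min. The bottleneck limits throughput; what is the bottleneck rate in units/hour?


Bottleneck = longest station time
Station times: [11.3, 10.4, 13.1, 4.5]
Max = 13.1 min
Rate = 60 / 13.1
= 4.58 units/hour (bottleneck: 13.1min)


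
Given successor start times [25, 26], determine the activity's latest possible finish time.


LF = min of all successor start times
Successors start at: [25, 26]
LF = min(25, 26)
= 25


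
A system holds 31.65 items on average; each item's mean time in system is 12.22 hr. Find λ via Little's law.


Little's law: L = λW → λ = L / W
= 31.65 / 12.22
= 2.59 per hour


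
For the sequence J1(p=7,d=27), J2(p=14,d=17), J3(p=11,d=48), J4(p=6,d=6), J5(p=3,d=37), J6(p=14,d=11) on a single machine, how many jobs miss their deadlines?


Completion vs due date:
  J1: C=7, d=27 → on time
  J2: C=21, d=17 → TARDY
  J3: C=32, d=48 → on time
  J4: C=38, d=6 → TARDY
  J5: C=41, d=37 → TARDY
  J6: C=55, d=11 → TARDY
Tardy jobs: J2, J4, J5, J6
Count = 4


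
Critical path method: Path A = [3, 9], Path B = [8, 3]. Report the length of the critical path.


Path A: 3 + 9 = 12
Path B: 8 + 3 = 11
Critical path = longest = max(12, 11)
= 12 (Path A)


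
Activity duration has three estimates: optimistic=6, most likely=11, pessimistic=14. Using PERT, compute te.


te = (o + 4m + p) / 6
= (6 + 4×11 + 14) / 6
= (6 + 44 + 14) / 6
= 64 / 6
= 10.67


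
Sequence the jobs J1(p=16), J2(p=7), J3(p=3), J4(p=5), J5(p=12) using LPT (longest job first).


LPT: sort by longest processing time first
  J1: p=16
  J5: p=12
  J2: p=7
  J4: p=5
  J3: p=3
Order: J1 → J5 → J2 → J4 → J3


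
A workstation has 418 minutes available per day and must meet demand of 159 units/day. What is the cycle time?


Cycle time = available time / demand
= 418 / 159
= 2.63 min/unit


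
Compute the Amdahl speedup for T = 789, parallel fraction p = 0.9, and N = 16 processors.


Amdahl's law: T_p = T × ((1-p) + p/N)
= 789 × ((1-0.9) + 0.9/16)
= 789 × (0.10 + 0.0563)
= 789 × 0.1562
= 123.28
Speedup = 789/123.28
= 6.40×


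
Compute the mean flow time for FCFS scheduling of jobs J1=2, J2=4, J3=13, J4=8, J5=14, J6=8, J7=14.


Completion times:
  J1: completes at 2
  J2: completes at 6
  J3: completes at 19
  J4: completes at 27
  J5: completes at 41
  J6: completes at 49
  J7: completes at 63
Sum = 207
Average = 207/7
= 29.57


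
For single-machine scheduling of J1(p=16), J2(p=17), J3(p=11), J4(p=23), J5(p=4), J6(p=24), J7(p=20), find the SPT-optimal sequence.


SPT: sort by shortest processing time
  J5: p=4
  J3: p=11
  J1: p=16
  J2: p=17
  J7: p=20
  J4: p=23
  J6: p=24
Order: J5 → J3 → J1 → J2 → J7 → J4 → J6


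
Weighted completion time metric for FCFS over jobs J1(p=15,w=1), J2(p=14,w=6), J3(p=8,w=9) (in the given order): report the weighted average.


Completion times:
  J1: C=15, w×C=1×15=15
  J2: C=29, w×C=6×29=174
  J3: C=37, w×C=9×37=333
Sum w×C = 522
Sum w = 16
Weighted avg = 522/16
= 32.62


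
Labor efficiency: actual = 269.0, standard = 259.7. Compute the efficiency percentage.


Efficiency = (actual / standard) × 100
= (269.0 / 259.7) × 100
= 103.6%


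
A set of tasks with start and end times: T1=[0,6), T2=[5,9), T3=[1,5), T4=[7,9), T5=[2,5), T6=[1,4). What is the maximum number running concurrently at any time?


Check each time point for overlaps:
  t=2: 4 tasks active (T1, T3, T5, T6)
Max concurrent = 4


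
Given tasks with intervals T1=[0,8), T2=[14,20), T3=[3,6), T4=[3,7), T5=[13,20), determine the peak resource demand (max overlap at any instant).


Check each time point for overlaps:
  t=3: 3 tasks active (T1, T3, T4)
Max concurrent = 3


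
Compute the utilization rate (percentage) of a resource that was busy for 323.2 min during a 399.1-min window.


Utilization = busy / total × 100
= 323.2 / 399.1 × 100
= 81.0%


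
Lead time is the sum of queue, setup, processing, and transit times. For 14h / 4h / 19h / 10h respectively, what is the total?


Lead time = queue + setup + processing + transit
= 14 + 4 + 19 + 10
= 47 hours


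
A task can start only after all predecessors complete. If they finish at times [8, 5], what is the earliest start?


ES = max of all predecessor completion times
Predecessors: [8, 5]
ES = max(8, 5)
= 8


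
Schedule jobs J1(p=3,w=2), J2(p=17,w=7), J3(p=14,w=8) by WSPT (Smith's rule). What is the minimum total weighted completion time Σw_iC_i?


WSPT order (by p/w): J1 → J3 → J2
  J1: C=3, w·C=2×3=6
  J3: C=17, w·C=8×17=136
  J2: C=34, w·C=7×34=238
Σ w·C = 380
= 380


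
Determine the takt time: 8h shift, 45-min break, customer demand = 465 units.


Available = 8×60 - 45 = 435 min
Takt time = 435 / 465
= 0.94 min/unit


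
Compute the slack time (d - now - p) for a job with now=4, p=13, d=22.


Slack = due - current_time - processing
= 22 - 4 - 13
= 5


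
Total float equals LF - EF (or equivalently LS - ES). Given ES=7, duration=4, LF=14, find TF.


EF = ES + duration = 7 + 4 = 11
LS = LF - duration = 14 - 4 = 10
Total Float = LF - EF = 14 - 11
(or LS - ES = 10 - 7)
= 3


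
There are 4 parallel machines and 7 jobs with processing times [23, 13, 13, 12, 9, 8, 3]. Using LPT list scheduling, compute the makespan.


Jobs (LPT sorted): [23, 13, 13, 12, 9, 8, 3]
Machines: 4
  J=23 → Machine 1 (load: 0+23=23)
  J=13 → Machine 2 (load: 0+13=13)
  J=13 → Machine 3 (load: 0+13=13)
  J=12 → Machine 4 (load: 0+12=12)
  J=9 → Machine 4 (load: 12+9=21)
  J=8 → Machine 2 (load: 13+8=21)
  J=3 → Machine 3 (load: 13+3=16)
Machine loads: [23, 21, 16, 21]
Makespan = max = 23 time units


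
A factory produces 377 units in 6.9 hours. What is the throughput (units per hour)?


Throughput = units / time
= 377 / 6.9
= 54.6 units/hour


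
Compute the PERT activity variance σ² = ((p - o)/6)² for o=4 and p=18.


σ² = ((p - o) / 6)² = (p - o)² / 36
= (18 - 4)² / 36
= 14² / 36
= 196 / 36
= 5.4444


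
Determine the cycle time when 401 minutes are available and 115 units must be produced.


Cycle time = available time / demand
= 401 / 115
= 3.49 min/unit


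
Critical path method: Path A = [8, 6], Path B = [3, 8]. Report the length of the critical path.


Path A: 8 + 6 = 14
Path B: 3 + 8 = 11
Critical path = longest = max(14, 11)
= 14 (Path A)


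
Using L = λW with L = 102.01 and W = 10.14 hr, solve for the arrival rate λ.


Little's law: L = λW → λ = L / W
= 102.01 / 10.14
= 10.06 per hour


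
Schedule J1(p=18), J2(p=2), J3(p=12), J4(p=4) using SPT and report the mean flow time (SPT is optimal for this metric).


SPT order: J2 → J4 → J3 → J1
Completion times:
  J2: C=2
  J4: C=6
  J3: C=18
  J1: C=36
Sum = 62, n = 4
Mean flow = 62/4
= 15.50


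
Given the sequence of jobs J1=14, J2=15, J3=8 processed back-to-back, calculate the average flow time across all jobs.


Completion times:
  J1: completes at 14
  J2: completes at 29
  J3: completes at 37
Sum = 80
Average = 80/3
= 26.67


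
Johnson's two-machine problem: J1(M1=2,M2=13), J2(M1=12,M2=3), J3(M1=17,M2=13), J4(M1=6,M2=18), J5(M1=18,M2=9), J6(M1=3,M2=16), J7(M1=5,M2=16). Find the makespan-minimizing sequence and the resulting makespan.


Johnson's rule:
Group 1 (M1≤M2, sort by M1): ['J1', 'J6', 'J7', 'J4']
Group 2 (M1>M2, sort desc M2): ['J3', 'J5', 'J2']
Sequence: J1 → J6 → J7 → J4 → J3 → J5 → J2
Makespan calculation:
  J1: M1 done=2, M2 done=15
  J6: M1 done=5, M2 done=31
  J7: M1 done=10, M2 done=47
  J4: M1 done=16, M2 done=65
  J3: M1 done=33, M2 done=78
  J5: M1 done=51, M2 done=87
  J2: M1 done=63, M2 done=90
= Sequence: J1 → J6 → J7 → J4 → J3 → J5 → J2, Makespan: 90


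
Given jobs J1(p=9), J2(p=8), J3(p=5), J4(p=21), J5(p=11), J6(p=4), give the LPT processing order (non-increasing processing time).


LPT: sort by longest processing time first
  J4: p=21
  J5: p=11
  J1: p=9
  J2: p=8
  J3: p=5
  J6: p=4
Order: J4 → J5 → J1 → J2 → J3 → J6


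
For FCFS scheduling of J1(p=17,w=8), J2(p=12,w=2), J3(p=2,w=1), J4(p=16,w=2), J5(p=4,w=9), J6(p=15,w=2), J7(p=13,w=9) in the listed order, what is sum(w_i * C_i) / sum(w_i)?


Completion times:
  J1: C=17, w×C=8×17=136
  J2: C=29, w×C=2×29=58
  J3: C=31, w×C=1×31=31
  J4: C=47, w×C=2×47=94
  J5: C=51, w×C=9×51=459
  J6: C=66, w×C=2×66=132
  J7: C=79, w×C=9×79=711
Sum w×C = 1621
Sum w = 33
Weighted avg = 1621/33
= 49.12


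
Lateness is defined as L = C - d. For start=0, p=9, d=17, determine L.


Completion = 0 + 9 = 9
Lateness = C - d = 9 - 17
= -8


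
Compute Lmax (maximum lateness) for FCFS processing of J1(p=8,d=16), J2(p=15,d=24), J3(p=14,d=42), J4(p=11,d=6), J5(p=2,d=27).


Lateness per job (L = C - d):
  J1: C=8, d=16, L=-8
  J2: C=23, d=24, L=-1
  J3: C=37, d=42, L=-5
  J4: C=48, d=6, L=42
  J5: C=50, d=27, L=23
Lmax = max(-8, -1, -5, 42, 23)
= 42


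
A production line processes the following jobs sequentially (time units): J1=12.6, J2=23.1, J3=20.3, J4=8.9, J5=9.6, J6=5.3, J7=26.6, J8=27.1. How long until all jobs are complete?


Sequential makespan: sum all processing times
= 12.6 + 23.1 + 20.3 + 8.9 + 9.6 + 5.3 + 26.6 + 27.1
= 133.5 time units


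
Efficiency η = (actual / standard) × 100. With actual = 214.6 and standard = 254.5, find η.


Efficiency = (actual / standard) × 100
= (214.6 / 254.5) × 100
= 84.3%


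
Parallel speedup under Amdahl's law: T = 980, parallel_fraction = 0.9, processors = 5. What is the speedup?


Amdahl's law: T_p = T × ((1-p) + p/N)
= 980 × ((1-0.9) + 0.9/5)
= 980 × (0.10 + 0.1800)
= 980 × 0.2800
= 274.40
Speedup = 980/274.40
= 3.57×


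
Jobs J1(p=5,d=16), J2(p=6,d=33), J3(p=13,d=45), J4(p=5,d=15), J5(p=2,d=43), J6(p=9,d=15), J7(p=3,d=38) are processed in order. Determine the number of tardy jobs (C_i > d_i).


Completion vs due date:
  J1: C=5, d=16 → on time
  J2: C=11, d=33 → on time
  J3: C=24, d=45 → on time
  J4: C=29, d=15 → TARDY
  J5: C=31, d=43 → on time
  J6: C=40, d=15 → TARDY
  J7: C=43, d=38 → TARDY
Tardy jobs: J4, J6, J7
Count = 3


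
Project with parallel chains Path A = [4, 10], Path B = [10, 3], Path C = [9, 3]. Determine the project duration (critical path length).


Path A: 4 + 10 = 14
Path B: 10 + 3 = 13
Path C: 9 + 3 = 12
Critical path = longest = max(14, 13, 12)
= 14 (Path A)


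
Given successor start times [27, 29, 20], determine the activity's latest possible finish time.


LF = min of all successor start times
Successors start at: [27, 29, 20]
LF = min(27, 29, 20)
= 20


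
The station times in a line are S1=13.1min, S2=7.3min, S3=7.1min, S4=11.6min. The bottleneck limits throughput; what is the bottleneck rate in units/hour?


Bottleneck = longest station time
Station times: [13.1, 7.3, 7.1, 11.6]
Max = 13.1 min
Rate = 60 / 13.1
= 4.58 units/hour (bottleneck: 13.1min)


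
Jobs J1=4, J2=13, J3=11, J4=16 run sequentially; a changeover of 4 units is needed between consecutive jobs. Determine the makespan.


Makespan = Σ processing + (n-1) × setup
= (4 + 13 + 11 + 16) + (4-1)×4
= 44 + 12
= 56 time units


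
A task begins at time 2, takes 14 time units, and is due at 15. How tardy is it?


Completion = start + processing = 2 + 14 = 16
Tardiness = max(0, C - d) = max(0, 16 - 15)
= max(0, 1)
= 1


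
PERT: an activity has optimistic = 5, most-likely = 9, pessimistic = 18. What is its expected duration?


te = (o + 4m + p) / 6
= (5 + 4×9 + 18) / 6
= (5 + 36 + 18) / 6
= 59 / 6
= 9.83


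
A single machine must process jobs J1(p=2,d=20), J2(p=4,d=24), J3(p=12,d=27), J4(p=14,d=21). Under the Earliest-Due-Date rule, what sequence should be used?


EDD: sort by earliest due date
  J1: d=20, p=2
  J4: d=21, p=14
  J2: d=24, p=4
  J3: d=27, p=12
Order: J1 → J4 → J2 → J3


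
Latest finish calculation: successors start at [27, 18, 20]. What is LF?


LF = min of all successor start times
Successors start at: [27, 18, 20]
LF = min(27, 18, 20)
= 18


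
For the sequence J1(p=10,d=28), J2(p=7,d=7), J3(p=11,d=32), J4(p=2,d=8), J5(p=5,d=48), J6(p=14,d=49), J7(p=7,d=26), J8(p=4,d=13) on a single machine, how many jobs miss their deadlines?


Completion vs due date:
  J1: C=10, d=28 → on time
  J2: C=17, d=7 → TARDY
  J3: C=28, d=32 → on time
  J4: C=30, d=8 → TARDY
  J5: C=35, d=48 → on time
  J6: C=49, d=49 → on time
  J7: C=56, d=26 → TARDY
  J8: C=60, d=13 → TARDY
Tardy jobs: J2, J4, J7, J8
Count = 4


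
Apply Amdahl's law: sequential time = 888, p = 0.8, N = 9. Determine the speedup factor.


Amdahl's law: T_p = T × ((1-p) + p/N)
= 888 × ((1-0.8) + 0.8/9)
= 888 × (0.20 + 0.0889)
= 888 × 0.2889
= 256.53
Speedup = 888/256.53
= 3.46×


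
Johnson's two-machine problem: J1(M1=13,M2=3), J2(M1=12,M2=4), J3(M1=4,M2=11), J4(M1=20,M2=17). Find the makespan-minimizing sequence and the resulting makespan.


Johnson's rule:
Group 1 (M1≤M2, sort by M1): ['J3']
Group 2 (M1>M2, sort desc M2): ['J4', 'J2', 'J1']
Sequence: J3 → J4 → J2 → J1
Makespan calculation:
  J3: M1 done=4, M2 done=15
  J4: M1 done=24, M2 done=41
  J2: M1 done=36, M2 done=45
  J1: M1 done=49, M2 done=52
= Sequence: J3 → J4 → J2 → J1, Makespan: 52


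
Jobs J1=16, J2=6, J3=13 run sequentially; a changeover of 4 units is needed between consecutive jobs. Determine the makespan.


Makespan = Σ processing + (n-1) × setup
= (16 + 6 + 13) + (3-1)×4
= 35 + 8
= 43 time units


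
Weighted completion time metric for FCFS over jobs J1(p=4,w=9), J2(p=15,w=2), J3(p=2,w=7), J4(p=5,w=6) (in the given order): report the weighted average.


Completion times:
  J1: C=4, w×C=9×4=36
  J2: C=19, w×C=2×19=38
  J3: C=21, w×C=7×21=147
  J4: C=26, w×C=6×26=156
Sum w×C = 377
Sum w = 24
Weighted avg = 377/24
= 15.71


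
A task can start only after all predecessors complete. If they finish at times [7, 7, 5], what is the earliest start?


ES = max of all predecessor completion times
Predecessors: [7, 7, 5]
ES = max(7, 7, 5)
= 7


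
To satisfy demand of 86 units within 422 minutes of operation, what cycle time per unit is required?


Cycle time = available time / demand
= 422 / 86
= 4.91 min/unit


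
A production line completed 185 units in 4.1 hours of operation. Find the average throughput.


Throughput = units / time
= 185 / 4.1
= 45.1 units/hour


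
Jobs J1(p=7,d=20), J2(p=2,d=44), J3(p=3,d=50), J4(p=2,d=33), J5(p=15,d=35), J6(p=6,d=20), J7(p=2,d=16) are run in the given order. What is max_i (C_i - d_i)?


Lateness per job (L = C - d):
  J1: C=7, d=20, L=-13
  J2: C=9, d=44, L=-35
  J3: C=12, d=50, L=-38
  J4: C=14, d=33, L=-19
  J5: C=29, d=35, L=-6
  J6: C=35, d=20, L=15
  J7: C=37, d=16, L=21
Lmax = max(-13, -35, -38, -19, -6, 15, 21)
= 21


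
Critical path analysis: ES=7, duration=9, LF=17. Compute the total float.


EF = ES + duration = 7 + 9 = 16
LS = LF - duration = 17 - 9 = 8
Total Float = LF - EF = 17 - 16
(or LS - ES = 8 - 7)
= 1


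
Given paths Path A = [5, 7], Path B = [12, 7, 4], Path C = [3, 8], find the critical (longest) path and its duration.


Path A: 5 + 7 = 12
Path B: 12 + 7 + 4 = 23
Path C: 3 + 8 = 11
Critical path = longest = max(12, 23, 11)
= 23 (Path B)


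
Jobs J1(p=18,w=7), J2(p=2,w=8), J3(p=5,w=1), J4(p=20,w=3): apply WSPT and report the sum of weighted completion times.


WSPT order (by p/w): J2 → J1 → J3 → J4
  J2: C=2, w·C=8×2=16
  J1: C=20, w·C=7×20=140
  J3: C=25, w·C=1×25=25
  J4: C=45, w·C=3×45=135
Σ w·C = 316
= 316


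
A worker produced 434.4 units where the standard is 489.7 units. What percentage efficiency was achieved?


Efficiency = (actual / standard) × 100
= (434.4 / 489.7) × 100
= 88.7%


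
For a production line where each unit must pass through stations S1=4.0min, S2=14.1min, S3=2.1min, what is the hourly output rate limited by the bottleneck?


Bottleneck = longest station time
Station times: [4.0, 14.1, 2.1]
Max = 14.1 min
Rate = 60 / 14.1
= 4.26 units/hour (bottleneck: 14.1min)


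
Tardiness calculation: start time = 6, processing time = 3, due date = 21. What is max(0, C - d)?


Completion = start + processing = 6 + 3 = 9
Tardiness = max(0, C - d) = max(0, 9 - 21)
= max(0, -12)
= 0


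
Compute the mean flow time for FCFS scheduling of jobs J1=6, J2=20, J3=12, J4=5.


Completion times:
  J1: completes at 6
  J2: completes at 26
  J3: completes at 38
  J4: completes at 43
Sum = 113
Average = 113/4
= 28.25


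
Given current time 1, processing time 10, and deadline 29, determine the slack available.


Slack = due - current_time - processing
= 29 - 1 - 10
= 18


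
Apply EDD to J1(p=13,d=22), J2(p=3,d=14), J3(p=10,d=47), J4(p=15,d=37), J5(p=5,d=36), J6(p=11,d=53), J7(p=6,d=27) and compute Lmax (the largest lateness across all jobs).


EDD order: J2 → J1 → J7 → J5 → J4 → J3 → J6
Completion and lateness:
  J2: C=3, d=14, L=3-14=-11
  J1: C=16, d=22, L=16-22=-6
  J7: C=22, d=27, L=22-27=-5
  J5: C=27, d=36, L=27-36=-9
  J4: C=42, d=37, L=42-37=5
  J3: C=52, d=47, L=52-47=5
  J6: C=63, d=53, L=63-53=10
Lmax = max(-11, -6, -5, -9, 5, 5, 10)
= 10


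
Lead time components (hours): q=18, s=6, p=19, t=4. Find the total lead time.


Lead time = queue + setup + processing + transit
= 18 + 6 + 19 + 4
= 47 hours


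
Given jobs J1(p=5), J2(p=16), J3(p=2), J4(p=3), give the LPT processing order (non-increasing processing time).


LPT: sort by longest processing time first
  J2: p=16
  J1: p=5
  J4: p=3
  J3: p=2
Order: J2 → J1 → J4 → J3


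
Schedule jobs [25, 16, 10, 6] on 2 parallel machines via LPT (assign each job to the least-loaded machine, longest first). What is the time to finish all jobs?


Jobs (LPT sorted): [25, 16, 10, 6]
Machines: 2
  J=25 → Machine 1 (load: 0+25=25)
  J=16 → Machine 2 (load: 0+16=16)
  J=10 → Machine 2 (load: 16+10=26)
  J=6 → Machine 1 (load: 25+6=31)
Machine loads: [31, 26]
Makespan = max = 31 time units


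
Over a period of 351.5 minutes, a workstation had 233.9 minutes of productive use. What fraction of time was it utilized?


Utilization = busy / total × 100
= 233.9 / 351.5 × 100
= 66.5%


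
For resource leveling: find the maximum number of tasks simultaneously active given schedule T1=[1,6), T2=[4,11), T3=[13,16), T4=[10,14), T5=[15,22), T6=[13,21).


Check each time point for overlaps:
  t=13: 3 tasks active (T3, T4, T6)
Max concurrent = 3


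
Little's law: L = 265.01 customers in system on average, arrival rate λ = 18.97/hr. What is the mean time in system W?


Little's law: L = λW → W = L / λ
= 265.01 / 18.97
= 13.97 hours


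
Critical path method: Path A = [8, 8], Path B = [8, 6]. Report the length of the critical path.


Path A: 8 + 8 = 16
Path B: 8 + 6 = 14
Critical path = longest = max(16, 14)
= 16 (Path A)


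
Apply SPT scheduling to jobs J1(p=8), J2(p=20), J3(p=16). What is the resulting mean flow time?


SPT order: J1 → J3 → J2
Completion times:
  J1: C=8
  J3: C=24
  J2: C=44
Sum = 76, n = 3
Mean flow = 76/3
= 25.33


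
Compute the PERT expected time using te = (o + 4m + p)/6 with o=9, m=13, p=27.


te = (o + 4m + p) / 6
= (9 + 4×13 + 27) / 6
= (9 + 52 + 27) / 6
= 88 / 6
= 14.67


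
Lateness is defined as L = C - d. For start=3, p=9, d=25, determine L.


Completion = 3 + 9 = 12
Lateness = C - d = 12 - 25
= -13


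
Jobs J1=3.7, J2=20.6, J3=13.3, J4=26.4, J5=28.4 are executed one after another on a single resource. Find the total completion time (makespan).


Sequential makespan: sum all processing times
= 3.7 + 20.6 + 13.3 + 26.4 + 28.4
= 92.4 time units


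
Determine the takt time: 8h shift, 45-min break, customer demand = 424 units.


Available = 8×60 - 45 = 435 min
Takt time = 435 / 424
= 1.03 min/unit


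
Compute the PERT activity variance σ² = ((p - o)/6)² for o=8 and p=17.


σ² = ((p - o) / 6)² = (p - o)² / 36
= (17 - 8)² / 36
= 9² / 36
= 81 / 36
= 2.2500


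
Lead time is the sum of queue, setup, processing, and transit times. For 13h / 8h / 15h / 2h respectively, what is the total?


Lead time = queue + setup + processing + transit
= 13 + 8 + 15 + 2
= 38 hours


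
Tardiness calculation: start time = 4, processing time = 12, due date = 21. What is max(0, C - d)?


Completion = start + processing = 4 + 12 = 16
Tardiness = max(0, C - d) = max(0, 16 - 21)
= max(0, -5)
= 0


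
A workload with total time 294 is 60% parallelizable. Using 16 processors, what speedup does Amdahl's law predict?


Amdahl's law: T_p = T × ((1-p) + p/N)
= 294 × ((1-0.6) + 0.6/16)
= 294 × (0.40 + 0.0375)
= 294 × 0.4375
= 128.62
Speedup = 294/128.62
= 2.29×


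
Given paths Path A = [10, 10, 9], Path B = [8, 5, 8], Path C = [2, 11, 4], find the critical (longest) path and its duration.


Path A: 10 + 10 + 9 = 29
Path B: 8 + 5 + 8 = 21
Path C: 2 + 11 + 4 = 17
Critical path = longest = max(29, 21, 17)
= 29 (Path A)


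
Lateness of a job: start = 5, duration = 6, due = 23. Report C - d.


Completion = 5 + 6 = 11
Lateness = C - d = 11 - 23
= -12


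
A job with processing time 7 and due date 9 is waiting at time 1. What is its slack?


Slack = due - current_time - processing
= 9 - 1 - 7
= 1


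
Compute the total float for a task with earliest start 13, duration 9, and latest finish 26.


EF = ES + duration = 13 + 9 = 22
LS = LF - duration = 26 - 9 = 17
Total Float = LF - EF = 26 - 22
(or LS - ES = 17 - 13)
= 4


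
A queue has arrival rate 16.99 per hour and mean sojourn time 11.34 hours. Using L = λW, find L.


Little's law: L = λ × W
= 16.99 × 11.34
= 192.67


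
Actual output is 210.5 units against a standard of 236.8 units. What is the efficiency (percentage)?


Efficiency = (actual / standard) × 100
= (210.5 / 236.8) × 100
= 88.9%


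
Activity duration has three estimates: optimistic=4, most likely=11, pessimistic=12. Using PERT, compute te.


te = (o + 4m + p) / 6
= (4 + 4×11 + 12) / 6
= (4 + 44 + 12) / 6
= 60 / 6
= 10.00


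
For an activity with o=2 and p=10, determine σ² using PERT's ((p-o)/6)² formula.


σ² = ((p - o) / 6)² = (p - o)² / 36
= (10 - 2)² / 36
= 8² / 36
= 64 / 36
= 1.7778


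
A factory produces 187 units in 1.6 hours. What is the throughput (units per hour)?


Throughput = units / time
= 187 / 1.6
= 116.9 units/hour


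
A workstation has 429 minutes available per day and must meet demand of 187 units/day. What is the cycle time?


Cycle time = available time / demand
= 429 / 187
= 2.29 min/unit


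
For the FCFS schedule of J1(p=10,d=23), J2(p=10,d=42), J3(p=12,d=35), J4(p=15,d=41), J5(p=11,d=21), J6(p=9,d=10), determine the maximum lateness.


Lateness per job (L = C - d):
  J1: C=10, d=23, L=-13
  J2: C=20, d=42, L=-22
  J3: C=32, d=35, L=-3
  J4: C=47, d=41, L=6
  J5: C=58, d=21, L=37
  J6: C=67, d=10, L=57
Lmax = max(-13, -22, -3, 6, 37, 57)
= 57


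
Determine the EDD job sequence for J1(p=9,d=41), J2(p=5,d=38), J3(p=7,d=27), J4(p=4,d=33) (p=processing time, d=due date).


EDD: sort by earliest due date
  J3: d=27, p=7
  J4: d=33, p=4
  J2: d=38, p=5
  J1: d=41, p=9
Order: J3 → J4 → J2 → J1


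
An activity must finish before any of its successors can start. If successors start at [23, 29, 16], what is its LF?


LF = min of all successor start times
Successors start at: [23, 29, 16]
LF = min(23, 29, 16)
= 16


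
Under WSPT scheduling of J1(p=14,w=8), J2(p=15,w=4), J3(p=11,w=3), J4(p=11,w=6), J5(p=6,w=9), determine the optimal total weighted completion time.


WSPT order (by p/w): J5 → J1 → J4 → J3 → J2
  J5: C=6, w·C=9×6=54
  J1: C=20, w·C=8×20=160
  J4: C=31, w·C=6×31=186
  J3: C=42, w·C=3×42=126
  J2: C=57, w·C=4×57=228
Σ w·C = 754
= 754


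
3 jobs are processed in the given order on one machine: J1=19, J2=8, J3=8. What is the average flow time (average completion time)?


Completion times:
  J1: completes at 19
  J2: completes at 27
  J3: completes at 35
Sum = 81
Average = 81/3
= 27.00


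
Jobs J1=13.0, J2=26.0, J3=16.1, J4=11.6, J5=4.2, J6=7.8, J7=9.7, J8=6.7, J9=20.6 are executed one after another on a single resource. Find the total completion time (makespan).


Sequential makespan: sum all processing times
= 13.0 + 26.0 + 16.1 + 11.6 + 4.2 + 7.8 + 9.7 + 6.7 + 20.6
= 115.7 time units


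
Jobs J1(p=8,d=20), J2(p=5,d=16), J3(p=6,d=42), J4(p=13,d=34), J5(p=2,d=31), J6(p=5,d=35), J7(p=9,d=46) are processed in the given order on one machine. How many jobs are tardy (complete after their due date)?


Completion vs due date:
  J1: C=8, d=20 → on time
  J2: C=13, d=16 → on time
  J3: C=19, d=42 → on time
  J4: C=32, d=34 → on time
  J5: C=34, d=31 → TARDY
  J6: C=39, d=35 → TARDY
  J7: C=48, d=46 → TARDY
Tardy jobs: J5, J6, J7
Count = 3


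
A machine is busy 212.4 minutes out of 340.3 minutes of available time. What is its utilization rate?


Utilization = busy / total × 100
= 212.4 / 340.3 × 100
= 62.4%


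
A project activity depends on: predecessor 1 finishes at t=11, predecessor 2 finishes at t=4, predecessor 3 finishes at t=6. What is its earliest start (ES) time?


ES = max of all predecessor completion times
Predecessors: [11, 4, 6]
ES = max(11, 4, 6)
= 11


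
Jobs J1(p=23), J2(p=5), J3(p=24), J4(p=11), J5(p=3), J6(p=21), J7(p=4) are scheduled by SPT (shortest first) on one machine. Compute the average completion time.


SPT order: J5 → J7 → J2 → J4 → J6 → J1 → J3
Completion times:
  J5: C=3
  J7: C=7
  J2: C=12
  J4: C=23
  J6: C=44
  J1: C=67
  J3: C=91
Sum = 247, n = 7
Mean flow = 247/7
= 35.29


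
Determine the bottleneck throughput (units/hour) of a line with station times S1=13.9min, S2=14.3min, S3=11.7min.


Bottleneck = longest station time
Station times: [13.9, 14.3, 11.7]
Max = 14.3 min
Rate = 60 / 14.3
= 4.20 units/hour (bottleneck: 14.3min)


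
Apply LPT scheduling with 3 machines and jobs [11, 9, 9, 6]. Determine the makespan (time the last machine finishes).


Jobs (LPT sorted): [11, 9, 9, 6]
Machines: 3
  J=11 → Machine 1 (load: 0+11=11)
  J=9 → Machine 2 (load: 0+9=9)
  J=9 → Machine 3 (load: 0+9=9)
  J=6 → Machine 2 (load: 9+6=15)
Machine loads: [11, 15, 9]
Makespan = max = 15 time units


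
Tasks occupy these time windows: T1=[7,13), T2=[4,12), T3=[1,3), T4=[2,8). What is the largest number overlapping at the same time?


Check each time point for overlaps:
  t=7: 3 tasks active (T1, T2, T4)
Max concurrent = 3


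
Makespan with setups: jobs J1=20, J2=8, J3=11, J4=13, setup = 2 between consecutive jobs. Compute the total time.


Makespan = Σ processing + (n-1) × setup
= (20 + 8 + 11 + 13) + (4-1)×2
= 52 + 6
= 58 time units


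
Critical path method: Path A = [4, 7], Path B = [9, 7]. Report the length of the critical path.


Path A: 4 + 7 = 11
Path B: 9 + 7 = 16
Critical path = longest = max(11, 16)
= 16 (Path B)


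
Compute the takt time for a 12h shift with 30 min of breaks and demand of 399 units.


Available = 12×60 - 30 = 690 min
Takt time = 690 / 399
= 1.73 min/unit


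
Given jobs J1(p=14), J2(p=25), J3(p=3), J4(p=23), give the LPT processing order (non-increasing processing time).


LPT: sort by longest processing time first
  J2: p=25
  J4: p=23
  J1: p=14
  J3: p=3
Order: J2 → J4 → J1 → J3


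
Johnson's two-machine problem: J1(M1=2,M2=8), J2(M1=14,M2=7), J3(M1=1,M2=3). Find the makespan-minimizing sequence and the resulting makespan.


Johnson's rule:
Group 1 (M1≤M2, sort by M1): ['J3', 'J1']
Group 2 (M1>M2, sort desc M2): ['J2']
Sequence: J3 → J1 → J2
Makespan calculation:
  J3: M1 done=1, M2 done=4
  J1: M1 done=3, M2 done=12
  J2: M1 done=17, M2 done=24
= Sequence: J3 → J1 → J2, Makespan: 24


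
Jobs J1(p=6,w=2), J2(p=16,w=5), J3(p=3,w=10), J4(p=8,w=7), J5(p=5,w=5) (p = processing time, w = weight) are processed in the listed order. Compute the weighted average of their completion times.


Completion times:
  J1: C=6, w×C=2×6=12
  J2: C=22, w×C=5×22=110
  J3: C=25, w×C=10×25=250
  J4: C=33, w×C=7×33=231
  J5: C=38, w×C=5×38=190
Sum w×C = 793
Sum w = 29
Weighted avg = 793/29
= 27.34


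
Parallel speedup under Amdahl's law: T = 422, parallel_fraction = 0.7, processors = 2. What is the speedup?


Amdahl's law: T_p = T × ((1-p) + p/N)
= 422 × ((1-0.7) + 0.7/2)
= 422 × (0.30 + 0.3500)
= 422 × 0.6500
= 274.30
Speedup = 422/274.30
= 1.54×


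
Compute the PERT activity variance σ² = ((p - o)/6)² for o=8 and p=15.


σ² = ((p - o) / 6)² = (p - o)² / 36
= (15 - 8)² / 36
= 7² / 36
= 49 / 36
= 1.3611


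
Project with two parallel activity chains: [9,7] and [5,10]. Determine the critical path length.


Path A: 9 + 7 = 16
Path B: 5 + 10 = 15
Critical path = longest = max(16, 15)
= 16 (Path A)


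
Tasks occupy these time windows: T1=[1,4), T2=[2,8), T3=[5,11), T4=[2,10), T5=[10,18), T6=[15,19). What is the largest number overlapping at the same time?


Check each time point for overlaps:
  t=2: 3 tasks active (T1, T2, T4)
Max concurrent = 3


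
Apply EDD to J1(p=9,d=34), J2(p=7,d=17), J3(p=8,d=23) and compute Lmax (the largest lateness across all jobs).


EDD order: J2 → J3 → J1
Completion and lateness:
  J2: C=7, d=17, L=7-17=-10
  J3: C=15, d=23, L=15-23=-8
  J1: C=24, d=34, L=24-34=-10
Lmax = max(-10, -8, -10)
= -8


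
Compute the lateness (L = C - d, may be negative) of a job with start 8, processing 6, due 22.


Completion = 8 + 6 = 14
Lateness = C - d = 14 - 22
= -8


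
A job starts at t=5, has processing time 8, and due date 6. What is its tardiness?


Completion = start + processing = 5 + 8 = 13
Tardiness = max(0, C - d) = max(0, 13 - 6)
= max(0, 7)
= 7


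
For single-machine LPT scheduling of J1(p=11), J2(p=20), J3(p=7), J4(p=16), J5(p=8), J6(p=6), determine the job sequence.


LPT: sort by longest processing time first
  J2: p=20
  J4: p=16
  J1: p=11
  J5: p=8
  J3: p=7
  J6: p=6
Order: J2 → J4 → J1 → J5 → J3 → J6


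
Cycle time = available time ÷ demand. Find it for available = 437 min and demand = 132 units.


Cycle time = available time / demand
= 437 / 132
= 3.31 min/unit


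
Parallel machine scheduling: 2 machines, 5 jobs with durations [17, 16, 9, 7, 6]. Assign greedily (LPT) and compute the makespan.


Jobs (LPT sorted): [17, 16, 9, 7, 6]
Machines: 2
  J=17 → Machine 1 (load: 0+17=17)
  J=16 → Machine 2 (load: 0+16=16)
  J=9 → Machine 2 (load: 16+9=25)
  J=7 → Machine 1 (load: 17+7=24)
  J=6 → Machine 1 (load: 24+6=30)
Machine loads: [30, 25]
Makespan = max = 30 time units


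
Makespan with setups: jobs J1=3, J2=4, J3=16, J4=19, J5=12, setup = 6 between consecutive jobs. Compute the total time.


Makespan = Σ processing + (n-1) × setup
= (3 + 4 + 16 + 19 + 12) + (5-1)×6
= 54 + 24
= 78 time units


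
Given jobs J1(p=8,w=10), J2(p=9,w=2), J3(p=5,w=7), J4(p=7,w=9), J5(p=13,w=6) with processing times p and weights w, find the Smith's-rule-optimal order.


WSPT (Smith's rule): sort by p/w ascending
  J3: p/w = 5/7 = 0.714
  J4: p/w = 7/9 = 0.778
  J1: p/w = 8/10 = 0.800
  J5: p/w = 13/6 = 2.167
  J2: p/w = 9/2 = 4.500
Order: J3 → J4 → J1 → J5 → J2


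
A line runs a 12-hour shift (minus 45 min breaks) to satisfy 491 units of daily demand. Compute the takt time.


Available = 12×60 - 45 = 675 min
Takt time = 675 / 491
= 1.37 min/unit
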